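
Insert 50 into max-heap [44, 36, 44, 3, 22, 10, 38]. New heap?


Append 50: [44, 36, 44, 3, 22, 10, 38, 50]
Bubble up: swap idx 7(50) with idx 3(3); swap idx 3(50) with idx 1(36); swap idx 1(50) with idx 0(44)
Result: [50, 44, 44, 36, 22, 10, 38, 3]


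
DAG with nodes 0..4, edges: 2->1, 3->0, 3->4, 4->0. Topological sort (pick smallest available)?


Kahn's algorithm, process smallest node first
Order: [2, 1, 3, 4, 0]


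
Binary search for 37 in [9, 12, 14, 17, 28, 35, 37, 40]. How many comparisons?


Search for 37:
[0,7] mid=3 arr[3]=17
[4,7] mid=5 arr[5]=35
[6,7] mid=6 arr[6]=37
Total: 3 comparisons


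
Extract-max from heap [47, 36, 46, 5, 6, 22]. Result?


Max = 47
Replace root with last, heapify down
Resulting heap: [46, 36, 22, 5, 6]


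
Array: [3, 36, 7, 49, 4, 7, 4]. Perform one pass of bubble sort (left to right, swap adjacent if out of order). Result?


After one pass: [3, 7, 36, 4, 7, 4, 49]


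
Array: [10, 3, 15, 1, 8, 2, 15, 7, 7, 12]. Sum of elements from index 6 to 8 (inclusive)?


Prefix sums: [0, 10, 13, 28, 29, 37, 39, 54, 61, 68, 80]
Sum[6..8] = prefix[9] - prefix[6] = 68 - 39 = 29


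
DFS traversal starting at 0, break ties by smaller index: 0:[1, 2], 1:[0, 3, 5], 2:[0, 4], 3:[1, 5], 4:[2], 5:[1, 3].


DFS stack-based: start with [0]
Visit order: [0, 1, 3, 5, 2, 4]


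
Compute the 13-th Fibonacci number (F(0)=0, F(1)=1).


F(n)=F(n-1)+F(n-2)
...F(11)=89, F(12)=144, F(13)=233


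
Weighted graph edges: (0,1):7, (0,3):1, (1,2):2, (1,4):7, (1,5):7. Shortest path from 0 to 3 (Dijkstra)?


Dijkstra from 0:
Distances: {0: 0, 1: 7, 2: 9, 3: 1, 4: 14, 5: 14}
Shortest distance to 3 = 1, path = [0, 3]


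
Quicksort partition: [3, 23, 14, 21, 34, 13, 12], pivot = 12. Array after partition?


Elements <= 12 go left of pivot.
Result: [3, 12, 14, 21, 34, 13, 23], pivot at index 1


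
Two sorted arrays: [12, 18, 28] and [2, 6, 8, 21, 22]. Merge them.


Compare heads, take smaller each step.
Merged: [2, 6, 8, 12, 18, 21, 22, 28]


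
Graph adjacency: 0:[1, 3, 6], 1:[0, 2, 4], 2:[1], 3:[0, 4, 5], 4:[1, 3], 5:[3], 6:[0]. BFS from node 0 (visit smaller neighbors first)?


BFS queue: start with [0]
Visit order: [0, 1, 3, 6, 2, 4, 5]


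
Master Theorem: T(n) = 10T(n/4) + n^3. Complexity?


a=10, b=4, c=3. log_4(10)=1.661 < c=3. Case 3: O(n^c) = O(n^3)
Complexity: O(n^3)


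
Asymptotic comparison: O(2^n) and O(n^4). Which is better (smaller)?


quartic grows slower than exponential
O(n^4) is asymptotically smaller; O(2^n) grows faster


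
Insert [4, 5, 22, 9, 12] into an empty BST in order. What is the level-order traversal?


Root = 4; build tree by BST insertion.
Level-Order traversal: [4, 5, 22, 9, 12]


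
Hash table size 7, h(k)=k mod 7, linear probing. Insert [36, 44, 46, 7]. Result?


Insertions: 36->slot 1; 44->slot 2; 46->slot 4; 7->slot 0
Table: [7, 36, 44, None, 46, None, None]


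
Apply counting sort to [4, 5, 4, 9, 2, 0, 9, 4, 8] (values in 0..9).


Count array: [1, 0, 1, 0, 3, 1, 0, 0, 1, 2]
Reconstruct: [0, 2, 4, 4, 4, 5, 8, 9, 9]


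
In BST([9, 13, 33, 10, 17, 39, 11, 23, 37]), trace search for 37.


BST root = 9
Search for 37: compare at each node
Path: [9, 13, 33, 39, 37]


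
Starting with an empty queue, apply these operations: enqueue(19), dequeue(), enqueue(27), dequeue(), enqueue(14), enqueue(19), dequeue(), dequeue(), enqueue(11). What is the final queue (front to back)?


enqueue(19) -> [19]
dequeue() returns 19 -> []
enqueue(27) -> [27]
dequeue() returns 27 -> []
enqueue(14) -> [14]
enqueue(19) -> [14, 19]
dequeue() returns 14 -> [19]
dequeue() returns 19 -> []
enqueue(11) -> [11]
Final queue (front to back): [11]


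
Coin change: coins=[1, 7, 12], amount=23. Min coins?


dp[0]=0; dp[i]=1+min(dp[i-c] for c in coins)
...dp[18]=6, dp[19]=2, dp[20]=3, dp[21]=3, dp[22]=4, dp[23]=5
Minimum coins for 23 = 5


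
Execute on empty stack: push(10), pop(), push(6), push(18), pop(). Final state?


push(10) -> [10]
pop() returns 10 -> []
push(6) -> [6]
push(18) -> [6, 18]
pop() returns 18 -> [6]
Final stack (bottom to top): [6]


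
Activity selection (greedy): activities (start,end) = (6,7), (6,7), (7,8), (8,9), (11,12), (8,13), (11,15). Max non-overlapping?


Greedy: pick earliest-ending, then skip overlaps.
Selected (4 activities): [(6, 7), (7, 8), (8, 9), (11, 12)]


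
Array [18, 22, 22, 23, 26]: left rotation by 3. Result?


Left rotate by 3: [23, 26, 18, 22, 22]


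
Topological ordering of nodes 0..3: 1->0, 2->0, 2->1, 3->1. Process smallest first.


Kahn's algorithm, process smallest node first
Order: [2, 3, 1, 0]


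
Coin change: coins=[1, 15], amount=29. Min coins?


dp[0]=0; dp[i]=1+min(dp[i-c] for c in coins)
...dp[24]=10, dp[25]=11, dp[26]=12, dp[27]=13, dp[28]=14, dp[29]=15
Minimum coins for 29 = 15


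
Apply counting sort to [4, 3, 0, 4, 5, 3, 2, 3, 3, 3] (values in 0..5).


Count array: [1, 0, 1, 5, 2, 1]
Reconstruct: [0, 2, 3, 3, 3, 3, 3, 4, 4, 5]


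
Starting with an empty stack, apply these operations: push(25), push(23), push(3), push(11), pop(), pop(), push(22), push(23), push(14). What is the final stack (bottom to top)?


push(25) -> [25]
push(23) -> [25, 23]
push(3) -> [25, 23, 3]
push(11) -> [25, 23, 3, 11]
pop() returns 11 -> [25, 23, 3]
pop() returns 3 -> [25, 23]
push(22) -> [25, 23, 22]
push(23) -> [25, 23, 22, 23]
push(14) -> [25, 23, 22, 23, 14]
Final stack (bottom to top): [25, 23, 22, 23, 14]


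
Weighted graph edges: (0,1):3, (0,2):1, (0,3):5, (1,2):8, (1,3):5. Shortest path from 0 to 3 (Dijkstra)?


Dijkstra from 0:
Distances: {0: 0, 1: 3, 2: 1, 3: 5}
Shortest distance to 3 = 5, path = [0, 3]


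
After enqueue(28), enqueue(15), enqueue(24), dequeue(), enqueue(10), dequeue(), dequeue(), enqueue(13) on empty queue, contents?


enqueue(28) -> [28]
enqueue(15) -> [28, 15]
enqueue(24) -> [28, 15, 24]
dequeue() returns 28 -> [15, 24]
enqueue(10) -> [15, 24, 10]
dequeue() returns 15 -> [24, 10]
dequeue() returns 24 -> [10]
enqueue(13) -> [10, 13]
Final queue (front to back): [10, 13]


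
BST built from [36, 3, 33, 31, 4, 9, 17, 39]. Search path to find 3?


BST root = 36
Search for 3: compare at each node
Path: [36, 3]


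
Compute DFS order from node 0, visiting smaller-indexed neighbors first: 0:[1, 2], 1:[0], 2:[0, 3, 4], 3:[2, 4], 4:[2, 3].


DFS stack-based: start with [0]
Visit order: [0, 1, 2, 3, 4]


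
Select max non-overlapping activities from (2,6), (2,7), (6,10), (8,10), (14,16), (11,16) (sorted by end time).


Greedy: pick earliest-ending, then skip overlaps.
Selected (3 activities): [(2, 6), (6, 10), (14, 16)]


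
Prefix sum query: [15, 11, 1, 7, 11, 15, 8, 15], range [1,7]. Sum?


Prefix sums: [0, 15, 26, 27, 34, 45, 60, 68, 83]
Sum[1..7] = prefix[8] - prefix[1] = 83 - 15 = 68


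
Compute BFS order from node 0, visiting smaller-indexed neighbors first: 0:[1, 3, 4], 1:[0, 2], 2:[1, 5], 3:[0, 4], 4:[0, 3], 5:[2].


BFS queue: start with [0]
Visit order: [0, 1, 3, 4, 2, 5]


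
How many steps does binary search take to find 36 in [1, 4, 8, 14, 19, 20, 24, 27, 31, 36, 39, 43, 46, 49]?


Search for 36:
[0,13] mid=6 arr[6]=24
[7,13] mid=10 arr[10]=39
[7,9] mid=8 arr[8]=31
[9,9] mid=9 arr[9]=36
Total: 4 comparisons


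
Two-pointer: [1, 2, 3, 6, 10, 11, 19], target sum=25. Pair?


Two pointers: lo=0, hi=6
Found pair: (6, 19) summing to 25


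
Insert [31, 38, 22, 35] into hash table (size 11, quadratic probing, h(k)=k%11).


Insertions: 31->slot 9; 38->slot 5; 22->slot 0; 35->slot 2
Table: [22, None, 35, None, None, 38, None, None, None, 31, None]


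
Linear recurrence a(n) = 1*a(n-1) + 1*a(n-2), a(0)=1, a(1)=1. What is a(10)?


Build bottom-up:
...a(8)=34, a(9)=55, a(10)=1*55+1*34=89


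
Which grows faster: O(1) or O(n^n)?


constant grows slower than n^n
O(1) is asymptotically smaller; O(n^n) grows faster


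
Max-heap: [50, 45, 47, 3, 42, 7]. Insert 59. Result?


Append 59: [50, 45, 47, 3, 42, 7, 59]
Bubble up: swap idx 6(59) with idx 2(47); swap idx 2(59) with idx 0(50)
Result: [59, 45, 50, 3, 42, 7, 47]


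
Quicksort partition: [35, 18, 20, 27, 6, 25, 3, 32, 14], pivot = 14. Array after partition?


Elements <= 14 go left of pivot.
Result: [6, 3, 14, 27, 35, 25, 18, 32, 20], pivot at index 2


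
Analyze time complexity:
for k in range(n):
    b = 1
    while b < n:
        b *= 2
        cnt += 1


Per nesting level: O(n) * O(log n) = O(n log n)
Complexity: O(n log n)


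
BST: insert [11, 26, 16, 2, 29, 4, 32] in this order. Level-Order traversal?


Root = 11; build tree by BST insertion.
Level-Order traversal: [11, 2, 26, 4, 16, 29, 32]


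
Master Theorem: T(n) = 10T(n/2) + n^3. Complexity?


a=10, b=2, c=3. log_2(10)=3.322 > c=3. Case 1: O(n^log_b(a)) = O(n^3.322)
Complexity: O(n^3.322)


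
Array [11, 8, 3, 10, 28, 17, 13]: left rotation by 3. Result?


Left rotate by 3: [10, 28, 17, 13, 11, 8, 3]


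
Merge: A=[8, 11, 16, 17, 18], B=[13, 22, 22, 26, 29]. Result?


Compare heads, take smaller each step.
Merged: [8, 11, 13, 16, 17, 18, 22, 22, 26, 29]


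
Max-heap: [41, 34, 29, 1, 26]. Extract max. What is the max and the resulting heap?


Max = 41
Replace root with last, heapify down
Resulting heap: [34, 26, 29, 1]


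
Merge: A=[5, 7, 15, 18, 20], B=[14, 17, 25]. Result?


Compare heads, take smaller each step.
Merged: [5, 7, 14, 15, 17, 18, 20, 25]


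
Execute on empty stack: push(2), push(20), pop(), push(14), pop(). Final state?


push(2) -> [2]
push(20) -> [2, 20]
pop() returns 20 -> [2]
push(14) -> [2, 14]
pop() returns 14 -> [2]
Final stack (bottom to top): [2]


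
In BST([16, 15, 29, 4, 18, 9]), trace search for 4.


BST root = 16
Search for 4: compare at each node
Path: [16, 15, 4]


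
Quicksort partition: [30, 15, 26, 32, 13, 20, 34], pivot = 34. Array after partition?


Elements <= 34 go left of pivot.
Result: [30, 15, 26, 32, 13, 20, 34], pivot at index 6


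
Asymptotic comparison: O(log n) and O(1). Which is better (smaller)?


constant grows slower than logarithmic
O(1) is asymptotically smaller; O(log n) grows faster


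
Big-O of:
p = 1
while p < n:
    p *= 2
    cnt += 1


Per nesting level: O(log n) = O(log n)
Complexity: O(log n)


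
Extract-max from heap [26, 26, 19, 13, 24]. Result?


Max = 26
Replace root with last, heapify down
Resulting heap: [26, 24, 19, 13]


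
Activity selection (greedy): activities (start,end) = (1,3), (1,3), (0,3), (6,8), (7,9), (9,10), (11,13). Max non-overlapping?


Greedy: pick earliest-ending, then skip overlaps.
Selected (4 activities): [(1, 3), (6, 8), (9, 10), (11, 13)]


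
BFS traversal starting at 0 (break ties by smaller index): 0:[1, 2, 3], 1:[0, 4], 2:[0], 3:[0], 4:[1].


BFS queue: start with [0]
Visit order: [0, 1, 2, 3, 4]


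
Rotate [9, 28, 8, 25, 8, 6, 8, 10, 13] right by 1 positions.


Right rotate by 1: [13, 9, 28, 8, 25, 8, 6, 8, 10]


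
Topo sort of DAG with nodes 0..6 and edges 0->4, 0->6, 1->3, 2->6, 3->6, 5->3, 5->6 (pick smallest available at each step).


Kahn's algorithm, process smallest node first
Order: [0, 1, 2, 4, 5, 3, 6]


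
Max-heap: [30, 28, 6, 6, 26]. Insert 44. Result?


Append 44: [30, 28, 6, 6, 26, 44]
Bubble up: swap idx 5(44) with idx 2(6); swap idx 2(44) with idx 0(30)
Result: [44, 28, 30, 6, 26, 6]


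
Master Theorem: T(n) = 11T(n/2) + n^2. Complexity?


a=11, b=2, c=2. log_2(11)=3.459 > c=2. Case 1: O(n^log_b(a)) = O(n^3.459)
Complexity: O(n^3.459)


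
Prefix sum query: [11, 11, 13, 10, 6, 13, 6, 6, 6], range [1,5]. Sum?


Prefix sums: [0, 11, 22, 35, 45, 51, 64, 70, 76, 82]
Sum[1..5] = prefix[6] - prefix[1] = 64 - 11 = 53


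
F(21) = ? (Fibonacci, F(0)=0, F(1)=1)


F(n)=F(n-1)+F(n-2)
...F(19)=4181, F(20)=6765, F(21)=10946


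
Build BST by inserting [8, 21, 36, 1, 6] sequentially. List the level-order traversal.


Root = 8; build tree by BST insertion.
Level-Order traversal: [8, 1, 21, 6, 36]


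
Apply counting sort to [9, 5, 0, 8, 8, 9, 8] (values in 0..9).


Count array: [1, 0, 0, 0, 0, 1, 0, 0, 3, 2]
Reconstruct: [0, 5, 8, 8, 8, 9, 9]


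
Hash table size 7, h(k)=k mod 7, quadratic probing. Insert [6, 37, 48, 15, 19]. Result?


Insertions: 6->slot 6; 37->slot 2; 48->slot 0; 15->slot 1; 19->slot 5
Table: [48, 15, 37, None, None, 19, 6]


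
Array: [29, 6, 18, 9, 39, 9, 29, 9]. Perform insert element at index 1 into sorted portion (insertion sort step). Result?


After one pass: [6, 29, 18, 9, 39, 9, 29, 9]


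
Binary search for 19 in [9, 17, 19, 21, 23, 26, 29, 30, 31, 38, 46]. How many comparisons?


Search for 19:
[0,10] mid=5 arr[5]=26
[0,4] mid=2 arr[2]=19
Total: 2 comparisons


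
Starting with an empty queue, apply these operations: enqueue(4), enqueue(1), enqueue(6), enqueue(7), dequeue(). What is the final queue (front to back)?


enqueue(4) -> [4]
enqueue(1) -> [4, 1]
enqueue(6) -> [4, 1, 6]
enqueue(7) -> [4, 1, 6, 7]
dequeue() returns 4 -> [1, 6, 7]
Final queue (front to back): [1, 6, 7]


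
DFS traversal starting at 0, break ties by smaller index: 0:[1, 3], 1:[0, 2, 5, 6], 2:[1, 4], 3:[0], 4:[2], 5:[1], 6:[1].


DFS stack-based: start with [0]
Visit order: [0, 1, 2, 4, 5, 6, 3]


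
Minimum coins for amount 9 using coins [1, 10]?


dp[0]=0; dp[i]=1+min(dp[i-c] for c in coins)
...dp[4]=4, dp[5]=5, dp[6]=6, dp[7]=7, dp[8]=8, dp[9]=9
Minimum coins for 9 = 9


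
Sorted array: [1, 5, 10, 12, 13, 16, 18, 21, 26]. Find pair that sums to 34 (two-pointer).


Two pointers: lo=0, hi=8
Found pair: (13, 21) summing to 34


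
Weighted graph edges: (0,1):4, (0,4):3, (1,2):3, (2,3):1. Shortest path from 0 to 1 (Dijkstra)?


Dijkstra from 0:
Distances: {0: 0, 1: 4, 2: 7, 3: 8, 4: 3}
Shortest distance to 1 = 4, path = [0, 1]


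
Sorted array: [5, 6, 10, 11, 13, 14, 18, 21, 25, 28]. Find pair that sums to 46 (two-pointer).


Two pointers: lo=0, hi=9
Found pair: (18, 28) summing to 46


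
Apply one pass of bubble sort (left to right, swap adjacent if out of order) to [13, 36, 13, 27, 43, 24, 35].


After one pass: [13, 13, 27, 36, 24, 35, 43]


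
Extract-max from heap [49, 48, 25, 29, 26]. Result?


Max = 49
Replace root with last, heapify down
Resulting heap: [48, 29, 25, 26]


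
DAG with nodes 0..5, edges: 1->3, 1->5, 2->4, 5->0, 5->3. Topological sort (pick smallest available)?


Kahn's algorithm, process smallest node first
Order: [1, 2, 4, 5, 0, 3]


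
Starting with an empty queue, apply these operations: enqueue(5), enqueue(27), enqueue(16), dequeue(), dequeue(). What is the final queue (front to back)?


enqueue(5) -> [5]
enqueue(27) -> [5, 27]
enqueue(16) -> [5, 27, 16]
dequeue() returns 5 -> [27, 16]
dequeue() returns 27 -> [16]
Final queue (front to back): [16]


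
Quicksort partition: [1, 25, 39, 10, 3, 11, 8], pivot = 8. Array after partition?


Elements <= 8 go left of pivot.
Result: [1, 3, 8, 10, 25, 11, 39], pivot at index 2


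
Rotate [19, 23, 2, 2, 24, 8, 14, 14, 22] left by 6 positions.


Left rotate by 6: [14, 14, 22, 19, 23, 2, 2, 24, 8]


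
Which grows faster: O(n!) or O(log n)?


logarithmic grows slower than factorial
O(log n) is asymptotically smaller; O(n!) grows faster


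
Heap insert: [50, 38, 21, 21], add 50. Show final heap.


Append 50: [50, 38, 21, 21, 50]
Bubble up: swap idx 4(50) with idx 1(38)
Result: [50, 50, 21, 21, 38]


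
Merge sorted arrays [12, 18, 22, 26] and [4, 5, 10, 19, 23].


Compare heads, take smaller each step.
Merged: [4, 5, 10, 12, 18, 19, 22, 23, 26]


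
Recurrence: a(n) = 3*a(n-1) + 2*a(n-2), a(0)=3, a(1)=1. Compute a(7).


Build bottom-up:
...a(5)=373, a(6)=1329, a(7)=3*1329+2*373=4733


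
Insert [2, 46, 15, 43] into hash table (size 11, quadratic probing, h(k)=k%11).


Insertions: 2->slot 2; 46->slot 3; 15->slot 4; 43->slot 10
Table: [None, None, 2, 46, 15, None, None, None, None, None, 43]


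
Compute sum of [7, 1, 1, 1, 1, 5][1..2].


Prefix sums: [0, 7, 8, 9, 10, 11, 16]
Sum[1..2] = prefix[3] - prefix[1] = 9 - 7 = 2


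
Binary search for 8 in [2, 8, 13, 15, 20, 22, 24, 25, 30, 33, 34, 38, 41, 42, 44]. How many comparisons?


Search for 8:
[0,14] mid=7 arr[7]=25
[0,6] mid=3 arr[3]=15
[0,2] mid=1 arr[1]=8
Total: 3 comparisons


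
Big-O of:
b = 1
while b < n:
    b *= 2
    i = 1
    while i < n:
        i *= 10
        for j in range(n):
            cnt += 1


Per nesting level: O(log n) * O(log n) * O(n) = O(n (log n)^2)
Complexity: O(n (log n)^2)


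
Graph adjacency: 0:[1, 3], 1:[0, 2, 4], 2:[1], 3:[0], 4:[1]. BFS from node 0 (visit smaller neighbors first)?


BFS queue: start with [0]
Visit order: [0, 1, 3, 2, 4]


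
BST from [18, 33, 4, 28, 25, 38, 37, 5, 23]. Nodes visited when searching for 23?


BST root = 18
Search for 23: compare at each node
Path: [18, 33, 28, 25, 23]


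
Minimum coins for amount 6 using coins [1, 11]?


dp[0]=0; dp[i]=1+min(dp[i-c] for c in coins)
...dp[1]=1, dp[2]=2, dp[3]=3, dp[4]=4, dp[5]=5, dp[6]=6
Minimum coins for 6 = 6


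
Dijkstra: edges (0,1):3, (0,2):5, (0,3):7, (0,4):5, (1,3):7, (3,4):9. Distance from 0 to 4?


Dijkstra from 0:
Distances: {0: 0, 1: 3, 2: 5, 3: 7, 4: 5}
Shortest distance to 4 = 5, path = [0, 4]


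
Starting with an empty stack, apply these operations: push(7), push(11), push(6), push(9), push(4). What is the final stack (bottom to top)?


push(7) -> [7]
push(11) -> [7, 11]
push(6) -> [7, 11, 6]
push(9) -> [7, 11, 6, 9]
push(4) -> [7, 11, 6, 9, 4]
Final stack (bottom to top): [7, 11, 6, 9, 4]


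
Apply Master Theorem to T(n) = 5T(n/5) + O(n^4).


a=5, b=5, c=4. log_5(5)=1 < c=4. Case 3: O(n^c) = O(n^4)
Complexity: O(n^4)


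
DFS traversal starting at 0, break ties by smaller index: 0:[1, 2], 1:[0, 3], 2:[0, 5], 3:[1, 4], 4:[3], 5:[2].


DFS stack-based: start with [0]
Visit order: [0, 1, 3, 4, 2, 5]


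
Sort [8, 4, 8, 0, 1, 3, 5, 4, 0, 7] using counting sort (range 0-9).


Count array: [2, 1, 0, 1, 2, 1, 0, 1, 2, 0]
Reconstruct: [0, 0, 1, 3, 4, 4, 5, 7, 8, 8]


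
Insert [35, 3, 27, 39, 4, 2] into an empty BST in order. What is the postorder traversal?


Root = 35; build tree by BST insertion.
Postorder traversal: [2, 4, 27, 3, 39, 35]


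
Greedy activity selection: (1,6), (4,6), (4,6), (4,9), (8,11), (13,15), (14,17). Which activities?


Greedy: pick earliest-ending, then skip overlaps.
Selected (3 activities): [(1, 6), (8, 11), (13, 15)]


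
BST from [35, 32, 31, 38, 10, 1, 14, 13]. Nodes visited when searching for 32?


BST root = 35
Search for 32: compare at each node
Path: [35, 32]


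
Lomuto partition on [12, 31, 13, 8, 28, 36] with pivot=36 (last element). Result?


Elements <= 36 go left of pivot.
Result: [12, 31, 13, 8, 28, 36], pivot at index 5


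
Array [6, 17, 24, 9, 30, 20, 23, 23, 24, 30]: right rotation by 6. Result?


Right rotate by 6: [30, 20, 23, 23, 24, 30, 6, 17, 24, 9]


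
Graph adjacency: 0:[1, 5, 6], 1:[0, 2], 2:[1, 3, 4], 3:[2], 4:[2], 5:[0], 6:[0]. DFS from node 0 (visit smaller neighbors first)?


DFS stack-based: start with [0]
Visit order: [0, 1, 2, 3, 4, 5, 6]


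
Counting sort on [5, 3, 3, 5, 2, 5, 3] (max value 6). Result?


Count array: [0, 0, 1, 3, 0, 3, 0]
Reconstruct: [2, 3, 3, 3, 5, 5, 5]


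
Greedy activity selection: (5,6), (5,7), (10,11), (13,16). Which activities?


Greedy: pick earliest-ending, then skip overlaps.
Selected (3 activities): [(5, 6), (10, 11), (13, 16)]


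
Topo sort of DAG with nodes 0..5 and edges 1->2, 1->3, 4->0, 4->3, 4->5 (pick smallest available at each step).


Kahn's algorithm, process smallest node first
Order: [1, 2, 4, 0, 3, 5]


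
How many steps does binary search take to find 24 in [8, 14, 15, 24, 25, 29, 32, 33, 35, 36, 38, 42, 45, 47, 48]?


Search for 24:
[0,14] mid=7 arr[7]=33
[0,6] mid=3 arr[3]=24
Total: 2 comparisons


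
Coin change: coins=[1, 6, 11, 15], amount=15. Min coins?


dp[0]=0; dp[i]=1+min(dp[i-c] for c in coins)
...dp[10]=5, dp[11]=1, dp[12]=2, dp[13]=3, dp[14]=4, dp[15]=1
Minimum coins for 15 = 1


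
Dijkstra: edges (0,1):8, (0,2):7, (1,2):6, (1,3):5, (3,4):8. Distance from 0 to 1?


Dijkstra from 0:
Distances: {0: 0, 1: 8, 2: 7, 3: 13, 4: 21}
Shortest distance to 1 = 8, path = [0, 1]


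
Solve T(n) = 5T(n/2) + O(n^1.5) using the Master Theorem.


a=5, b=2, c=1.5. log_2(5)=2.322 > c=1.5. Case 1: O(n^log_b(a)) = O(n^2.322)
Complexity: O(n^2.322)


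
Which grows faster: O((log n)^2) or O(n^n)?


polylogarithmic grows slower than n^n
O((log n)^2) is asymptotically smaller; O(n^n) grows faster


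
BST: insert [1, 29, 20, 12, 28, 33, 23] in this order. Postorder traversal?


Root = 1; build tree by BST insertion.
Postorder traversal: [12, 23, 28, 20, 33, 29, 1]


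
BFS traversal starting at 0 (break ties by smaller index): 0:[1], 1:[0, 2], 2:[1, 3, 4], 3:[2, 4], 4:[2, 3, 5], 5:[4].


BFS queue: start with [0]
Visit order: [0, 1, 2, 3, 4, 5]


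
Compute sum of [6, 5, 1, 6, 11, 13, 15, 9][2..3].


Prefix sums: [0, 6, 11, 12, 18, 29, 42, 57, 66]
Sum[2..3] = prefix[4] - prefix[2] = 18 - 11 = 7


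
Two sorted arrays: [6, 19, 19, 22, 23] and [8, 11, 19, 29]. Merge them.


Compare heads, take smaller each step.
Merged: [6, 8, 11, 19, 19, 19, 22, 23, 29]


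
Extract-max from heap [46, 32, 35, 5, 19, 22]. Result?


Max = 46
Replace root with last, heapify down
Resulting heap: [35, 32, 22, 5, 19]


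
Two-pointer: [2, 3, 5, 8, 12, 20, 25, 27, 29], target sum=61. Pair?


Two pointers: lo=0, hi=8
No pair sums to 61


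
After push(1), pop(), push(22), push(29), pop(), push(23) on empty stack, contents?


push(1) -> [1]
pop() returns 1 -> []
push(22) -> [22]
push(29) -> [22, 29]
pop() returns 29 -> [22]
push(23) -> [22, 23]
Final stack (bottom to top): [22, 23]


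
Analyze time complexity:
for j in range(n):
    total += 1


Per nesting level: O(n) = O(n)
Complexity: O(n)


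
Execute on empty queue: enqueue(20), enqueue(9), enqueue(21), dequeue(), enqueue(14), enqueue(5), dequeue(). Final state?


enqueue(20) -> [20]
enqueue(9) -> [20, 9]
enqueue(21) -> [20, 9, 21]
dequeue() returns 20 -> [9, 21]
enqueue(14) -> [9, 21, 14]
enqueue(5) -> [9, 21, 14, 5]
dequeue() returns 9 -> [21, 14, 5]
Final queue (front to back): [21, 14, 5]


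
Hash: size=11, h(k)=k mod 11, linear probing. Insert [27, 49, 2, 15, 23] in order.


Insertions: 27->slot 5; 49->slot 6; 2->slot 2; 15->slot 4; 23->slot 1
Table: [None, 23, 2, None, 15, 27, 49, None, None, None, None]


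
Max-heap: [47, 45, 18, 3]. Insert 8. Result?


Append 8: [47, 45, 18, 3, 8]
Bubble up: no swaps needed
Result: [47, 45, 18, 3, 8]


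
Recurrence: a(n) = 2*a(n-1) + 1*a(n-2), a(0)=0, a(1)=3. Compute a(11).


Build bottom-up:
...a(9)=2955, a(10)=7134, a(11)=2*7134+1*2955=17223


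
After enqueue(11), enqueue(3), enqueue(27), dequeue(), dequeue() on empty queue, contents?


enqueue(11) -> [11]
enqueue(3) -> [11, 3]
enqueue(27) -> [11, 3, 27]
dequeue() returns 11 -> [3, 27]
dequeue() returns 3 -> [27]
Final queue (front to back): [27]


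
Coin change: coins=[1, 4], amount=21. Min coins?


dp[0]=0; dp[i]=1+min(dp[i-c] for c in coins)
...dp[16]=4, dp[17]=5, dp[18]=6, dp[19]=7, dp[20]=5, dp[21]=6
Minimum coins for 21 = 6


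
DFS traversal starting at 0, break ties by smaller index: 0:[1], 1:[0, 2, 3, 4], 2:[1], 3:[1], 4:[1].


DFS stack-based: start with [0]
Visit order: [0, 1, 2, 3, 4]


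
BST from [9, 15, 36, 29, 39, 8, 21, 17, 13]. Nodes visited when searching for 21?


BST root = 9
Search for 21: compare at each node
Path: [9, 15, 36, 29, 21]


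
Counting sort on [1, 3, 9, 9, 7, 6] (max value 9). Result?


Count array: [0, 1, 0, 1, 0, 0, 1, 1, 0, 2]
Reconstruct: [1, 3, 6, 7, 9, 9]


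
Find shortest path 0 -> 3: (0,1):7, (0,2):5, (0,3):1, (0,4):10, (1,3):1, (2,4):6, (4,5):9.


Dijkstra from 0:
Distances: {0: 0, 1: 2, 2: 5, 3: 1, 4: 10, 5: 19}
Shortest distance to 3 = 1, path = [0, 3]


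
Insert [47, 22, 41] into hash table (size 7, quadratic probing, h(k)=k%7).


Insertions: 47->slot 5; 22->slot 1; 41->slot 6
Table: [None, 22, None, None, None, 47, 41]


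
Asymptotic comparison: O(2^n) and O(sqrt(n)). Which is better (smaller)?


sublinear grows slower than exponential
O(sqrt(n)) is asymptotically smaller; O(2^n) grows faster


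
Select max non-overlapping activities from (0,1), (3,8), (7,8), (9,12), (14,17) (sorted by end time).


Greedy: pick earliest-ending, then skip overlaps.
Selected (4 activities): [(0, 1), (3, 8), (9, 12), (14, 17)]


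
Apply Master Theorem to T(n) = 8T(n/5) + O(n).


a=8, b=5, c=1. log_5(8)=1.292 > c=1. Case 1: O(n^log_b(a)) = O(n^1.292)
Complexity: O(n^1.292)


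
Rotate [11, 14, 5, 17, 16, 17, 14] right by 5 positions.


Right rotate by 5: [5, 17, 16, 17, 14, 11, 14]


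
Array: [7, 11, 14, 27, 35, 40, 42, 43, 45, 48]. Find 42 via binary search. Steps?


Search for 42:
[0,9] mid=4 arr[4]=35
[5,9] mid=7 arr[7]=43
[5,6] mid=5 arr[5]=40
[6,6] mid=6 arr[6]=42
Total: 4 comparisons


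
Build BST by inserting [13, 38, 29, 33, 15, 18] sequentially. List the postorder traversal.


Root = 13; build tree by BST insertion.
Postorder traversal: [18, 15, 33, 29, 38, 13]


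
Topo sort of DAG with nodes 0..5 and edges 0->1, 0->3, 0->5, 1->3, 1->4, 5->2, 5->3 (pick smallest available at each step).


Kahn's algorithm, process smallest node first
Order: [0, 1, 4, 5, 2, 3]


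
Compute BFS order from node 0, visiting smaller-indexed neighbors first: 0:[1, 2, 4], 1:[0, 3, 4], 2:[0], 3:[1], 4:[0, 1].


BFS queue: start with [0]
Visit order: [0, 1, 2, 4, 3]


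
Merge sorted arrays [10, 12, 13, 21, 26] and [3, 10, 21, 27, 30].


Compare heads, take smaller each step.
Merged: [3, 10, 10, 12, 13, 21, 21, 26, 27, 30]


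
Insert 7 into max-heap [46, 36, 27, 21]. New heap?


Append 7: [46, 36, 27, 21, 7]
Bubble up: no swaps needed
Result: [46, 36, 27, 21, 7]


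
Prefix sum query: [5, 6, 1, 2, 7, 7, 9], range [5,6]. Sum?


Prefix sums: [0, 5, 11, 12, 14, 21, 28, 37]
Sum[5..6] = prefix[7] - prefix[5] = 37 - 21 = 16


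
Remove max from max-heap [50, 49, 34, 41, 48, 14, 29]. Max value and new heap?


Max = 50
Replace root with last, heapify down
Resulting heap: [49, 48, 34, 41, 29, 14]


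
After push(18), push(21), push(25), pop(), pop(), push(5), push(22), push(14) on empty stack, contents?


push(18) -> [18]
push(21) -> [18, 21]
push(25) -> [18, 21, 25]
pop() returns 25 -> [18, 21]
pop() returns 21 -> [18]
push(5) -> [18, 5]
push(22) -> [18, 5, 22]
push(14) -> [18, 5, 22, 14]
Final stack (bottom to top): [18, 5, 22, 14]


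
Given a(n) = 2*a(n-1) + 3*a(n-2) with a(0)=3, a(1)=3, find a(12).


Build bottom-up:
...a(10)=88575, a(11)=265719, a(12)=2*265719+3*88575=797163


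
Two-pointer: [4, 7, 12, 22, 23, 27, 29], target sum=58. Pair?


Two pointers: lo=0, hi=6
No pair sums to 58


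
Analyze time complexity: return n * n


Analysis: constant-time operation, no loop
Complexity: O(1)


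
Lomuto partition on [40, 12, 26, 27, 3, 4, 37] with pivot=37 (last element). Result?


Elements <= 37 go left of pivot.
Result: [12, 26, 27, 3, 4, 37, 40], pivot at index 5


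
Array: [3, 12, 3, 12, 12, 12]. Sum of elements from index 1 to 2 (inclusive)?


Prefix sums: [0, 3, 15, 18, 30, 42, 54]
Sum[1..2] = prefix[3] - prefix[1] = 18 - 3 = 15


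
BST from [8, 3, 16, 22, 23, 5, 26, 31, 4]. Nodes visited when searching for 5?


BST root = 8
Search for 5: compare at each node
Path: [8, 3, 5]


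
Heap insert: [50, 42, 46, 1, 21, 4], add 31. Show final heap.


Append 31: [50, 42, 46, 1, 21, 4, 31]
Bubble up: no swaps needed
Result: [50, 42, 46, 1, 21, 4, 31]


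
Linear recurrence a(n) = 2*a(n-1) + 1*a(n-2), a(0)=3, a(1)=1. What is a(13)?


Build bottom-up:
...a(11)=12875, a(12)=31083, a(13)=2*31083+1*12875=75041


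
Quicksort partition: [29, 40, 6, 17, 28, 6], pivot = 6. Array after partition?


Elements <= 6 go left of pivot.
Result: [6, 6, 29, 17, 28, 40], pivot at index 1


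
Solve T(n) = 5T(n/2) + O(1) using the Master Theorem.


a=5, b=2, c=0. log_2(5)=2.322 > c=0. Case 1: O(n^log_b(a)) = O(n^2.322)
Complexity: O(n^2.322)


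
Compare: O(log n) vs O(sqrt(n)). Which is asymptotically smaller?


logarithmic grows slower than sublinear
O(log n) is asymptotically smaller; O(sqrt(n)) grows faster


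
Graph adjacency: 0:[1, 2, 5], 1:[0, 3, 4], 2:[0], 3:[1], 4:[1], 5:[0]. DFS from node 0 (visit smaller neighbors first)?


DFS stack-based: start with [0]
Visit order: [0, 1, 3, 4, 2, 5]


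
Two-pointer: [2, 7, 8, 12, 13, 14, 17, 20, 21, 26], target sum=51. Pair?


Two pointers: lo=0, hi=9
No pair sums to 51


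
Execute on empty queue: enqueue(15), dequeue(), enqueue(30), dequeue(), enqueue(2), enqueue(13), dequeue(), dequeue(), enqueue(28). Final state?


enqueue(15) -> [15]
dequeue() returns 15 -> []
enqueue(30) -> [30]
dequeue() returns 30 -> []
enqueue(2) -> [2]
enqueue(13) -> [2, 13]
dequeue() returns 2 -> [13]
dequeue() returns 13 -> []
enqueue(28) -> [28]
Final queue (front to back): [28]


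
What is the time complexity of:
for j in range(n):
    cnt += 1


Per nesting level: O(n) = O(n)
Complexity: O(n)


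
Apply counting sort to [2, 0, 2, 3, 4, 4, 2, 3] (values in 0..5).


Count array: [1, 0, 3, 2, 2, 0]
Reconstruct: [0, 2, 2, 2, 3, 3, 4, 4]


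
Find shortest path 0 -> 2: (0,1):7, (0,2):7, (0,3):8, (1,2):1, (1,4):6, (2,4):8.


Dijkstra from 0:
Distances: {0: 0, 1: 7, 2: 7, 3: 8, 4: 13}
Shortest distance to 2 = 7, path = [0, 2]


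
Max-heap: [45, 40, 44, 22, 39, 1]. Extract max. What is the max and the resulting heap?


Max = 45
Replace root with last, heapify down
Resulting heap: [44, 40, 1, 22, 39]


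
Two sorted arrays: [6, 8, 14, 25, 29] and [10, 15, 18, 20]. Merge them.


Compare heads, take smaller each step.
Merged: [6, 8, 10, 14, 15, 18, 20, 25, 29]


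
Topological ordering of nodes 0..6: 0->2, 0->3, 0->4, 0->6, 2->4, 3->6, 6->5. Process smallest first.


Kahn's algorithm, process smallest node first
Order: [0, 1, 2, 3, 4, 6, 5]


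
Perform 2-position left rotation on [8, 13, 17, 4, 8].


Left rotate by 2: [17, 4, 8, 8, 13]


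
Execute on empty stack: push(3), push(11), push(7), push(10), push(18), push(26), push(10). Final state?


push(3) -> [3]
push(11) -> [3, 11]
push(7) -> [3, 11, 7]
push(10) -> [3, 11, 7, 10]
push(18) -> [3, 11, 7, 10, 18]
push(26) -> [3, 11, 7, 10, 18, 26]
push(10) -> [3, 11, 7, 10, 18, 26, 10]
Final stack (bottom to top): [3, 11, 7, 10, 18, 26, 10]


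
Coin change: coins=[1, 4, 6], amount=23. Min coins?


dp[0]=0; dp[i]=1+min(dp[i-c] for c in coins)
...dp[18]=3, dp[19]=4, dp[20]=4, dp[21]=5, dp[22]=4, dp[23]=5
Minimum coins for 23 = 5


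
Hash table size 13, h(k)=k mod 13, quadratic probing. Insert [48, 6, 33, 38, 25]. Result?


Insertions: 48->slot 9; 6->slot 6; 33->slot 7; 38->slot 12; 25->slot 0
Table: [25, None, None, None, None, None, 6, 33, None, 48, None, None, 38]


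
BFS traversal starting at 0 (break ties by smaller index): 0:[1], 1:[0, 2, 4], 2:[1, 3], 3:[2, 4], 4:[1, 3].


BFS queue: start with [0]
Visit order: [0, 1, 2, 4, 3]


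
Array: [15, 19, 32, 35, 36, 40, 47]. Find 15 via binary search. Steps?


Search for 15:
[0,6] mid=3 arr[3]=35
[0,2] mid=1 arr[1]=19
[0,0] mid=0 arr[0]=15
Total: 3 comparisons


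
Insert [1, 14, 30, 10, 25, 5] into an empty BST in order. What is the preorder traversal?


Root = 1; build tree by BST insertion.
Preorder traversal: [1, 14, 10, 5, 30, 25]


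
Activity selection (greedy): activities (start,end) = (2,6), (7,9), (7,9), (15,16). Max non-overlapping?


Greedy: pick earliest-ending, then skip overlaps.
Selected (3 activities): [(2, 6), (7, 9), (15, 16)]


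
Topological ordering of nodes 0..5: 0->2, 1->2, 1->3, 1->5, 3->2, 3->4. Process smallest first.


Kahn's algorithm, process smallest node first
Order: [0, 1, 3, 2, 4, 5]


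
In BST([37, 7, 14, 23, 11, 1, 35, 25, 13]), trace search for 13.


BST root = 37
Search for 13: compare at each node
Path: [37, 7, 14, 11, 13]


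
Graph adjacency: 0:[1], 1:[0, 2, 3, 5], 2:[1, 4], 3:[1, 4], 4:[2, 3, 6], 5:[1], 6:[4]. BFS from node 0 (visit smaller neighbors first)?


BFS queue: start with [0]
Visit order: [0, 1, 2, 3, 5, 4, 6]


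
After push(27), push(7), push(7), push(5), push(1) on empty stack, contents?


push(27) -> [27]
push(7) -> [27, 7]
push(7) -> [27, 7, 7]
push(5) -> [27, 7, 7, 5]
push(1) -> [27, 7, 7, 5, 1]
Final stack (bottom to top): [27, 7, 7, 5, 1]


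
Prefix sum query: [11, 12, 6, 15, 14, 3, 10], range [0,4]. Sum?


Prefix sums: [0, 11, 23, 29, 44, 58, 61, 71]
Sum[0..4] = prefix[5] - prefix[0] = 58 - 0 = 58


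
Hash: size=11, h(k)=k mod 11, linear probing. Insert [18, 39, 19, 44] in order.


Insertions: 18->slot 7; 39->slot 6; 19->slot 8; 44->slot 0
Table: [44, None, None, None, None, None, 39, 18, 19, None, None]


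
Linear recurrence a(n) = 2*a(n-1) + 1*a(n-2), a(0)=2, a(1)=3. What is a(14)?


Build bottom-up:
...a(12)=53062, a(13)=128103, a(14)=2*128103+1*53062=309268


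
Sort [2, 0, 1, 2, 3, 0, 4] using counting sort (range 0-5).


Count array: [2, 1, 2, 1, 1, 0]
Reconstruct: [0, 0, 1, 2, 2, 3, 4]


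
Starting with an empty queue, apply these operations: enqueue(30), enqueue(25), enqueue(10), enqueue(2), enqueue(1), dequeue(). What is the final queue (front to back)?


enqueue(30) -> [30]
enqueue(25) -> [30, 25]
enqueue(10) -> [30, 25, 10]
enqueue(2) -> [30, 25, 10, 2]
enqueue(1) -> [30, 25, 10, 2, 1]
dequeue() returns 30 -> [25, 10, 2, 1]
Final queue (front to back): [25, 10, 2, 1]


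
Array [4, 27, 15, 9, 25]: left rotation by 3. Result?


Left rotate by 3: [9, 25, 4, 27, 15]


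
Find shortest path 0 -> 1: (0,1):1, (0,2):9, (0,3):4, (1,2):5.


Dijkstra from 0:
Distances: {0: 0, 1: 1, 2: 6, 3: 4}
Shortest distance to 1 = 1, path = [0, 1]


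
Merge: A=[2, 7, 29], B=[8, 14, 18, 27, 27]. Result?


Compare heads, take smaller each step.
Merged: [2, 7, 8, 14, 18, 27, 27, 29]


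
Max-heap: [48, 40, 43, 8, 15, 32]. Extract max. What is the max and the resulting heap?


Max = 48
Replace root with last, heapify down
Resulting heap: [43, 40, 32, 8, 15]


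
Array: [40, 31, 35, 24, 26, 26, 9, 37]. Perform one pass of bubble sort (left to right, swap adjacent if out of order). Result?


After one pass: [31, 35, 24, 26, 26, 9, 37, 40]


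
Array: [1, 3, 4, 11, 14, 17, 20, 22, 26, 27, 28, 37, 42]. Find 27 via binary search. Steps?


Search for 27:
[0,12] mid=6 arr[6]=20
[7,12] mid=9 arr[9]=27
Total: 2 comparisons


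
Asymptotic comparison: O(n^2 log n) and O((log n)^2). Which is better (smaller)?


polylogarithmic grows slower than n^2 log n
O((log n)^2) is asymptotically smaller; O(n^2 log n) grows faster


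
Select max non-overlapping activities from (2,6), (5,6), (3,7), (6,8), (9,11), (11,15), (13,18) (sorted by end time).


Greedy: pick earliest-ending, then skip overlaps.
Selected (4 activities): [(2, 6), (6, 8), (9, 11), (11, 15)]


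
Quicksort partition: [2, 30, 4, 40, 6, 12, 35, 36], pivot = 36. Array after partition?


Elements <= 36 go left of pivot.
Result: [2, 30, 4, 6, 12, 35, 36, 40], pivot at index 6


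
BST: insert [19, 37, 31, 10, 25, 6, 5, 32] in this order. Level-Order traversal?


Root = 19; build tree by BST insertion.
Level-Order traversal: [19, 10, 37, 6, 31, 5, 25, 32]


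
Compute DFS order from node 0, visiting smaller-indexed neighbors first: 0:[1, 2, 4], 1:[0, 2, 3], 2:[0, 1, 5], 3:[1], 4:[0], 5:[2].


DFS stack-based: start with [0]
Visit order: [0, 1, 2, 5, 3, 4]


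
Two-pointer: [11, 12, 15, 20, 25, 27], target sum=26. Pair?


Two pointers: lo=0, hi=5
Found pair: (11, 15) summing to 26


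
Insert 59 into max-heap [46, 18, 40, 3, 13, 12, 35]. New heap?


Append 59: [46, 18, 40, 3, 13, 12, 35, 59]
Bubble up: swap idx 7(59) with idx 3(3); swap idx 3(59) with idx 1(18); swap idx 1(59) with idx 0(46)
Result: [59, 46, 40, 18, 13, 12, 35, 3]


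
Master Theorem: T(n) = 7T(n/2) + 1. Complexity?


a=7, b=2, c=0. log_2(7)=2.807 > c=0. Case 1: O(n^log_b(a)) = O(n^2.807)
Complexity: O(n^2.807)


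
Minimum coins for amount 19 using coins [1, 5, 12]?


dp[0]=0; dp[i]=1+min(dp[i-c] for c in coins)
...dp[14]=3, dp[15]=3, dp[16]=4, dp[17]=2, dp[18]=3, dp[19]=4
Minimum coins for 19 = 4


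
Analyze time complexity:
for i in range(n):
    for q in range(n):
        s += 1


Per nesting level: O(n) * O(n) = O(n^2)
Complexity: O(n^2)


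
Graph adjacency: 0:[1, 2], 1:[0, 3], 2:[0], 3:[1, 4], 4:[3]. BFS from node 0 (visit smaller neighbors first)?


BFS queue: start with [0]
Visit order: [0, 1, 2, 3, 4]


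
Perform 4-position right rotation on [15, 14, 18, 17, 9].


Right rotate by 4: [14, 18, 17, 9, 15]


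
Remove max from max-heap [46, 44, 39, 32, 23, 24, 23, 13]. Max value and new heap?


Max = 46
Replace root with last, heapify down
Resulting heap: [44, 32, 39, 13, 23, 24, 23]


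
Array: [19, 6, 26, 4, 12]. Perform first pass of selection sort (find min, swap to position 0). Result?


After one pass: [4, 6, 26, 19, 12]


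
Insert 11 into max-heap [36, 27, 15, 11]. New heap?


Append 11: [36, 27, 15, 11, 11]
Bubble up: no swaps needed
Result: [36, 27, 15, 11, 11]


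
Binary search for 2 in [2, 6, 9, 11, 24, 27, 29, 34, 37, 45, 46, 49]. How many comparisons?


Search for 2:
[0,11] mid=5 arr[5]=27
[0,4] mid=2 arr[2]=9
[0,1] mid=0 arr[0]=2
Total: 3 comparisons


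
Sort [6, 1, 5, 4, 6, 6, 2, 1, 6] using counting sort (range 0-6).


Count array: [0, 2, 1, 0, 1, 1, 4]
Reconstruct: [1, 1, 2, 4, 5, 6, 6, 6, 6]


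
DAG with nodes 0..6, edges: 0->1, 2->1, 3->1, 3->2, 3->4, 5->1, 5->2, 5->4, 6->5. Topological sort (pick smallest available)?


Kahn's algorithm, process smallest node first
Order: [0, 3, 6, 5, 2, 1, 4]


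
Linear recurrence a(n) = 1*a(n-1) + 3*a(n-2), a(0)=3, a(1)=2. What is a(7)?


Build bottom-up:
...a(5)=101, a(6)=251, a(7)=1*251+3*101=554


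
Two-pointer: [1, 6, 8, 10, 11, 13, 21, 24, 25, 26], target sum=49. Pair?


Two pointers: lo=0, hi=9
Found pair: (24, 25) summing to 49


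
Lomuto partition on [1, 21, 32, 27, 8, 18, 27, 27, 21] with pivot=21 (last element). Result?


Elements <= 21 go left of pivot.
Result: [1, 21, 8, 18, 21, 27, 27, 27, 32], pivot at index 4


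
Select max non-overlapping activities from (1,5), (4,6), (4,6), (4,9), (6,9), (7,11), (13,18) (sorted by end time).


Greedy: pick earliest-ending, then skip overlaps.
Selected (3 activities): [(1, 5), (6, 9), (13, 18)]


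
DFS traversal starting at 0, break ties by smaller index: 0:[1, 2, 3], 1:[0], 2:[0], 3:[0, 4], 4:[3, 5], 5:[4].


DFS stack-based: start with [0]
Visit order: [0, 1, 2, 3, 4, 5]


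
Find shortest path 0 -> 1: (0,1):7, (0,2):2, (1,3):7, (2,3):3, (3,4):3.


Dijkstra from 0:
Distances: {0: 0, 1: 7, 2: 2, 3: 5, 4: 8}
Shortest distance to 1 = 7, path = [0, 1]


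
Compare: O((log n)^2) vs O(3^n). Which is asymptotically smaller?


polylogarithmic grows slower than exponential (base 3)
O((log n)^2) is asymptotically smaller; O(3^n) grows faster


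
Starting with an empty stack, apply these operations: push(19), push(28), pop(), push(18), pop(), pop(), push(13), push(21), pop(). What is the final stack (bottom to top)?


push(19) -> [19]
push(28) -> [19, 28]
pop() returns 28 -> [19]
push(18) -> [19, 18]
pop() returns 18 -> [19]
pop() returns 19 -> []
push(13) -> [13]
push(21) -> [13, 21]
pop() returns 21 -> [13]
Final stack (bottom to top): [13]
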